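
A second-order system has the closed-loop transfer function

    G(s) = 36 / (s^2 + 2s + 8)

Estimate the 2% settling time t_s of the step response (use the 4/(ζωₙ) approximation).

t_s ≈ 4 s

Comparing s^2 + 2s + 8 to s^2 + 2ζωₙs + ωₙ²: ωₙ = √8 ≈ 2.828 rad/s and ζ = 2/(2·√8) ≈ 0.3536.
ζωₙ = 2/2 = 1, so t_s ≈ 4/(ζωₙ) = 4/1 = 4 s.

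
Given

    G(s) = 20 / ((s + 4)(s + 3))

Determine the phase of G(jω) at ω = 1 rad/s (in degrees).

∠G(j1) ≈ -32.47°

At s = j1: numerator = 20, denominator = 11 + j7.
∠G = ∠num − ∠den = 0° − (32.471°) = -32.47°.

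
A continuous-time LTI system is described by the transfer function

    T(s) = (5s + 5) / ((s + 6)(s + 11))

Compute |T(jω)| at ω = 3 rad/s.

|T(j3)| ≈ 0.2067

Substitute s = j3: numerator = 5 + j15, denominator = 57 + j51.
|T(j3)| = |5 + j15| / |57 + j51| = 15.811 / 76.485 ≈ 0.2067.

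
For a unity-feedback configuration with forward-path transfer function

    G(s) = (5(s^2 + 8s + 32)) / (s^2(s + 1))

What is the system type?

The denominator has 2 factors of s at the origin (free integrators), so this is a Type 2 system.

Type 2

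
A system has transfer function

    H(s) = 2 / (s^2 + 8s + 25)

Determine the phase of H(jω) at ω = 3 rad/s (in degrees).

∠H(j3) ≈ -56.31°

At s = j3: numerator = 2, denominator = 16 + j24.
∠H = ∠num − ∠den = 0° − (56.310°) = -56.31°.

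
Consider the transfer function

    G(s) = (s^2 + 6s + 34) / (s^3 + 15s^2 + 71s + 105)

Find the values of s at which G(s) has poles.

The poles are the roots of the denominator s^3 + 15s^2 + 71s + 105 = 0.
Trying s = -5: the polynomial evaluates to 0, so (s + 5) is a factor.
Dividing out leaves s^2 + 10s + 21 = 0.
Factoring the quadratic: (s + 7)(s + 3) = 0.

s = -5, -7, -3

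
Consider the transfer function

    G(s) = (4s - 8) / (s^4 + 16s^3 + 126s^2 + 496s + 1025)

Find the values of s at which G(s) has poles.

The poles are the roots of the denominator s^4 + 16s^3 + 126s^2 + 496s + 1025 = 0.
No real roots exist; factor into two real quadratics: (s^2 + 10s + 41)(s^2 + 6s + 25) = 0.
Each quadratic gives a conjugate pair via the quadratic formula.

s = -5 ± 4j, -3 ± 4j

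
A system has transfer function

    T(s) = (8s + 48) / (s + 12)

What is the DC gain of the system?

Set s = 0: T(0) = (48) / (12) = 4.

T(0) = 4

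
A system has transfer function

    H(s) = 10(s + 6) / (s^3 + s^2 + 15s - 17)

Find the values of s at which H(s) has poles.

s = -1 + 4j, -1 - 4j, 1

The poles are the roots of the denominator s^3 + s^2 + 15s - 17 = 0.
Trying s = 1: the polynomial evaluates to 0, so (s - 1) is a factor.
Dividing out leaves s^2 + 2s + 17 = 0.
The quadratic formula then gives s = -1 ± 4j.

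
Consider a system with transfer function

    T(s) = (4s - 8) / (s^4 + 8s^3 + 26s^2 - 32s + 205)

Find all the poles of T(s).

The poles are the roots of the denominator s^4 + 8s^3 + 26s^2 - 32s + 205 = 0.
No real roots exist; factor into two real quadratics: (s^2 - 2s + 5)(s^2 + 10s + 41) = 0.
Each quadratic gives a conjugate pair via the quadratic formula.

s = 1 ± 2j, -5 ± 4j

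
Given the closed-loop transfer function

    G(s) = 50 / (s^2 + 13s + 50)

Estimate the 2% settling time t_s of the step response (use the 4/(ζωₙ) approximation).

t_s ≈ 0.6154 s

Comparing s^2 + 13s + 50 to s^2 + 2ζωₙs + ωₙ²: ωₙ = √50 ≈ 7.071 rad/s and ζ = 13/(2·√50) ≈ 0.9192.
ζωₙ = 13/2 = 6.5, so t_s ≈ 4/(ζωₙ) = 4/6.5 ≈ 0.6154 s.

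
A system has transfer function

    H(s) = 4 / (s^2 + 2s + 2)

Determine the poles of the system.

The poles are the roots of the denominator s^2 + 2s + 2 = 0.
Using the quadratic formula: s = (-2 ± √(-4))/2 = -1 ± 1j.

s = -1 + j, -1 - j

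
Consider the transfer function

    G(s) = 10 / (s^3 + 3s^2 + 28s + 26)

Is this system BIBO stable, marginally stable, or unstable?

stable

The denominator s^3 + 3s^2 + 28s + 26 factors as (s^2 + 2s + 26)(s + 1), giving poles at s = -1 + 5j, -1 - 5j, -1.
Since all poles lie strictly in the left half-plane, the system is stable.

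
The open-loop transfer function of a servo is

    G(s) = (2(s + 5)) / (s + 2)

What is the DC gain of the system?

At s = 0 each factor (s + a) contributes a and each (s^2 + bs + c) contributes c.
G(0) = 2·(5) / ((2)) = 10/2 = 5.

G(0) = 5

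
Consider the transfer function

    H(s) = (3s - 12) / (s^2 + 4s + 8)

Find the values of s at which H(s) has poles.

s = -2 + 2j, -2 - 2j

The poles are the roots of the denominator s^2 + 4s + 8 = 0.
Using the quadratic formula: s = (-4 ± √(-16))/2 = -2 ± 2j.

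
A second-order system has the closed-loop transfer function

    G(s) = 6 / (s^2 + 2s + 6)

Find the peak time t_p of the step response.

Comparing s^2 + 2s + 6 to s^2 + 2ζωₙs + ωₙ²: ωₙ = √6 ≈ 2.449 rad/s and ζ = 2/(2·√6) ≈ 0.4082.
ζωₙ = 2/2 = 1, so ω_d = ωₙ√(1−ζ²) = √(ωₙ² − (ζωₙ)²) = √(6 − 1²) = √5 ≈ 2.236 rad/s.
t_p = π/ω_d = π/2.236 ≈ 1.405 s.

t_p ≈ 1.405 s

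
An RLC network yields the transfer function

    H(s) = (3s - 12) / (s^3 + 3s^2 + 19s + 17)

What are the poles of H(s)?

s = -1 ± 4j, -1

The poles are the roots of the denominator s^3 + 3s^2 + 19s + 17 = 0.
Trying s = -1: the polynomial evaluates to 0, so (s + 1) is a factor.
Dividing out leaves s^2 + 2s + 17 = 0.
The quadratic formula then gives s = -1 ± 4j.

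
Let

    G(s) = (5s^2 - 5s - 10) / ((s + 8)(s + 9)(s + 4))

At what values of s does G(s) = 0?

Set the numerator to zero: 5s^2 - 5s - 10 = 0, i.e. 5·(s^2 - s - 2) = 0.
Factoring: (s - 2)(s + 1) = 0.

s = 2, -1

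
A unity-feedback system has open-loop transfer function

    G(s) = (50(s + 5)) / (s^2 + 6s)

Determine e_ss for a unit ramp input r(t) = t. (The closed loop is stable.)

G(s) has one pole at the origin.
This is a Type 1 system. Kv = lim_{s→0} s·G(s) = 250/6 = 125/3.
e_ss = 1/Kv = 1/(125/3) = 3/125 ≈ 0.02400.

e_ss = 0.02400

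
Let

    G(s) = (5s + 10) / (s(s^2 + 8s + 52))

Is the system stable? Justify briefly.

marginally stable

The poles can be read from the denominator factors: s = 0, -4 + 6j, -4 - 6j.
Since the simple pole(s) at s = 0 lie on the jω-axis with none in the right half-plane, the system is marginally stable.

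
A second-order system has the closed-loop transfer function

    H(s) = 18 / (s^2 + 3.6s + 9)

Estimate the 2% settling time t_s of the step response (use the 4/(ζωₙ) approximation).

t_s ≈ 2.222 s

Comparing s^2 + 3.6s + 9 to s^2 + 2ζωₙs + ωₙ²: ωₙ = 3 rad/s and ζ = 3.6/(2·3) = 0.6.
ζωₙ = 3.6/2 = 1.8, so t_s ≈ 4/(ζωₙ) = 4/1.8 ≈ 2.222 s.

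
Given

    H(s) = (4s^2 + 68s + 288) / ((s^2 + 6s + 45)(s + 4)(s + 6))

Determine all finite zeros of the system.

s = -8, -9

Set the numerator to zero: 4s^2 + 68s + 288 = 0, i.e. 4·(s^2 + 17s + 72) = 0.
Factoring: (s + 8)(s + 9) = 0.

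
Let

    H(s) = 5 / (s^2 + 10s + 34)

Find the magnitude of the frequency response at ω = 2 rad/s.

Substitute s = j2: numerator = 5, denominator = 30 + j20.
|H(j2)| = |5| / |30 + j20| = 5 / 36.056 ≈ 0.1387.

|H(j2)| ≈ 0.1387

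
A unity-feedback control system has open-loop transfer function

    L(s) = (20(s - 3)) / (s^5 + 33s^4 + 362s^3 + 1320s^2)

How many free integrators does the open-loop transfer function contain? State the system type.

Type 2

The denominator has 2 factors of s at the origin (free integrators), so this is a Type 2 system.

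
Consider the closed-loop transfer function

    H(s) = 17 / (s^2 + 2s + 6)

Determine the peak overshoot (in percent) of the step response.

Comparing s^2 + 2s + 6 to s^2 + 2ζωₙs + ωₙ²: ωₙ = √6 ≈ 2.449 rad/s and ζ = 2/(2·√6) ≈ 0.4082.
%OS = 100·exp(−πζ/√(1−ζ²)) = 100·exp(−π·0.4082/√(1−0.4082²)) ≈ 24.5%.

%OS ≈ 24.5%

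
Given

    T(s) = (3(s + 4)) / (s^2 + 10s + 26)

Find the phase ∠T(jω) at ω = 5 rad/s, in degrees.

∠T(j5) ≈ -37.51°

At s = j5: numerator = 12 + j15, denominator = 1 + j50.
∠T = ∠num − ∠den = 51.340° − (88.854°) = -37.51°.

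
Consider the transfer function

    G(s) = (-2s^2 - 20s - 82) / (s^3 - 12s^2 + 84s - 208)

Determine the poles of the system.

The poles are the roots of the denominator s^3 - 12s^2 + 84s - 208 = 0.
Trying s = 4: the polynomial evaluates to 0, so (s - 4) is a factor.
Dividing out leaves s^2 - 8s + 52 = 0.
The quadratic formula then gives s = 4 ± 6j.

s = 4 + 6j, 4 - 6j, 4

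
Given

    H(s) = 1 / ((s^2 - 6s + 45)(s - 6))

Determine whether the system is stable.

The poles can be read from the denominator factors: s = 3 + 6j, 3 - 6j, 6.
Since the pole(s) at s = 3 + 6j, 3 - 6j, 6 lie in the right half-plane, the system is unstable.

unstable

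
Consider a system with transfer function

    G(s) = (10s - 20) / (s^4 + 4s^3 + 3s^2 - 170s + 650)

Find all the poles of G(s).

The poles are the roots of the denominator s^4 + 4s^3 + 3s^2 - 170s + 650 = 0.
No real roots exist; factor into two real quadratics: (s^2 - 6s + 13)(s^2 + 10s + 50) = 0.
Each quadratic gives a conjugate pair via the quadratic formula.

s = 3 ± 2j, -5 ± 5j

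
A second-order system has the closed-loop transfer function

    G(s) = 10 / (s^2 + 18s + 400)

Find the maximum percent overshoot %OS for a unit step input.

%OS ≈ 20.5%

Comparing s^2 + 18s + 400 to s^2 + 2ζωₙs + ωₙ²: ωₙ = 20 rad/s and ζ = 18/(2·20) = 0.45.
%OS = 100·exp(−πζ/√(1−ζ²)) = 100·exp(−π·0.45/√(1−0.45²)) ≈ 20.5%.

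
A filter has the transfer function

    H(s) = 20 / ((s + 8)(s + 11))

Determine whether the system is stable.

The poles can be read from the denominator factors: s = -8, -11.
Since all poles lie strictly in the left half-plane, the system is stable.

stable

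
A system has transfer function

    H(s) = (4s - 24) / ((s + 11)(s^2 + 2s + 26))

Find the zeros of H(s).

Set the numerator to zero: 4s - 24 = 0, i.e. 4·(s - 6) = 0.
So s = 6.

s = 6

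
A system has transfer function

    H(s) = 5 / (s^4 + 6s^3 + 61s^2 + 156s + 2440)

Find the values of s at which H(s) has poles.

s = 2 + 6j, 2 - 6j, -5 + 6j, -5 - 6j

The poles are the roots of the denominator s^4 + 6s^3 + 61s^2 + 156s + 2440 = 0.
No real roots exist; factor into two real quadratics: (s^2 - 4s + 40)(s^2 + 10s + 61) = 0.
Each quadratic gives a conjugate pair via the quadratic formula.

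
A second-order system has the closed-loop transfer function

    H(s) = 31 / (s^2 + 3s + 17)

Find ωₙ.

Compare the denominator to the standard form s^2 + 2ζωₙs + ωₙ².
ωₙ² = 17, so ωₙ = √17 ≈ 4.123 rad/s.

ωₙ ≈ 4.123 rad/s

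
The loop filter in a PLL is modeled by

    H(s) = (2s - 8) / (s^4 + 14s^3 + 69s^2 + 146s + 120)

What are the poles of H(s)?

The poles are the roots of the denominator s^4 + 14s^3 + 69s^2 + 146s + 120 = 0.
Trying s = -6: the polynomial evaluates to 0, so (s + 6) is a factor.
Dividing out leaves s^3 + 8s^2 + 21s + 20 = 0.
This factors further as (s^2 + 4s + 5)(s + 4) = 0.

s = -2 ± j, -6, -4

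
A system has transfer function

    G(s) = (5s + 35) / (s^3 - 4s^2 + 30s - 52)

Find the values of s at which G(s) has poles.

The poles are the roots of the denominator s^3 - 4s^2 + 30s - 52 = 0.
Trying s = 2: the polynomial evaluates to 0, so (s - 2) is a factor.
Dividing out leaves s^2 - 2s + 26 = 0.
The quadratic formula then gives s = 1 ± 5j.

s = 1 + 5j, 1 - 5j, 2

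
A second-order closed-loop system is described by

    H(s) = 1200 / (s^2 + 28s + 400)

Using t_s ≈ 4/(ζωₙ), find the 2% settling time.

t_s ≈ 0.2857 s

Comparing s^2 + 28s + 400 to s^2 + 2ζωₙs + ωₙ²: ωₙ = 20 rad/s and ζ = 28/(2·20) = 0.7.
ζωₙ = 28/2 = 14, so t_s ≈ 4/(ζωₙ) = 4/14 ≈ 0.2857 s.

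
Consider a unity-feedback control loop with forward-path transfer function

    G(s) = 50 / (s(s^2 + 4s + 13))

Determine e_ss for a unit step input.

G(s) has one pole at the origin.
This is a Type 1 system; for a step input the steady-state error is zero.

e_ss = 0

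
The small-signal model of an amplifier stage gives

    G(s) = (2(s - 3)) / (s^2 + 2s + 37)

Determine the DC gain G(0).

Set s = 0: G(0) = (-6) / (37) = -6/37.

G(0) = -6/37 ≈ -0.1622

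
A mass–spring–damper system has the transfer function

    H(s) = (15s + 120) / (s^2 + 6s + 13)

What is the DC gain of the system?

Set s = 0: H(0) = (120) / (13) = 120/13.

H(0) = 120/13 ≈ 9.231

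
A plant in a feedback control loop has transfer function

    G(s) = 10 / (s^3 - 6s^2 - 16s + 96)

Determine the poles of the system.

s = 6, -4, 4

The poles are the roots of the denominator s^3 - 6s^2 - 16s + 96 = 0.
Trying s = 6: the polynomial evaluates to 0, so (s - 6) is a factor.
Dividing out leaves s^2 - 16 = 0.
Factoring the quadratic: (s + 4)(s - 4) = 0.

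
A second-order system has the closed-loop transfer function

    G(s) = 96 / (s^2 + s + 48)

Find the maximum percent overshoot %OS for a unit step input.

Comparing s^2 + s + 48 to s^2 + 2ζωₙs + ωₙ²: ωₙ = √48 ≈ 6.928 rad/s and ζ = 1/(2·√48) ≈ 0.07217.
%OS = 100·exp(−πζ/√(1−ζ²)) = 100·exp(−π·0.07217/√(1−0.07217²)) ≈ 79.7%.

%OS ≈ 79.7%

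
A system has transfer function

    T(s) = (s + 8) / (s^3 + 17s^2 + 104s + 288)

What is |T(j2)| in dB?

Substitute s = j2: numerator = 8 + j2, denominator = 220 + j200.
|T(j2)| = |8 + j2| / |220 + j200| = 8.2462 / 297.32 ≈ 0.02774.
In decibels: 20·log₁₀(0.02774) ≈ -31.1 dB.

|T(j2)|_dB ≈ -31.1 dB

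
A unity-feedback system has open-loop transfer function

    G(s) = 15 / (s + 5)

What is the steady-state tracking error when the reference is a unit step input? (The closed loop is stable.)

e_ss = 0.2500

G(s) has no poles at the origin.
This is a Type 0 system. Kp = lim_{s→0} G(s) = 15/5 = 3.
e_ss = 1/(1 + Kp) = 1/(1 + 3) = 1/4 ≈ 0.2500.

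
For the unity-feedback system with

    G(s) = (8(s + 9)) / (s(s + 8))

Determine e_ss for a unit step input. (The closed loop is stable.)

e_ss = 0

G(s) has one pole at the origin.
This is a Type 1 system; for a step input the steady-state error is zero.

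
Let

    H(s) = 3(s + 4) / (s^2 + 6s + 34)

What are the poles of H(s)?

s = -3 ± 5j

The poles are the roots of the denominator s^2 + 6s + 34 = 0.
Using the quadratic formula: s = (-6 ± √(-100))/2 = -3 ± 5j.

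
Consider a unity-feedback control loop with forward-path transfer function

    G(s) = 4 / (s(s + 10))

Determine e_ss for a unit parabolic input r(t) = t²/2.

e_ss = ∞

G(s) has one pole at the origin.
This is a Type 1 system; Ka = lim_{s→0} s^2·G(s) = 0, so the steady-state error for a parabola input is infinite.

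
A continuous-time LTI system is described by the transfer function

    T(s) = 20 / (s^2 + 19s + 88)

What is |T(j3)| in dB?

Substitute s = j3: numerator = 20, denominator = 79 + j57.
|T(j3)| = |20| / |79 + j57| = 20 / 97.417 ≈ 0.2053.
In decibels: 20·log₁₀(0.2053) ≈ -13.8 dB.

|T(j3)|_dB ≈ -13.8 dB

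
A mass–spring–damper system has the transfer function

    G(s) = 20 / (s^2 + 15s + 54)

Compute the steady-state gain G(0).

G(0) = 10/27 ≈ 0.3704

Set s = 0: G(0) = (20) / (54) = 10/27.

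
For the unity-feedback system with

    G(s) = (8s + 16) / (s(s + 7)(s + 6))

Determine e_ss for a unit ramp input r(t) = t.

e_ss = 2.625

G(s) has one pole at the origin.
This is a Type 1 system. Kv = lim_{s→0} s·G(s) = 16/42 = 8/21.
e_ss = 1/Kv = 1/(8/21) = 21/8 ≈ 2.625.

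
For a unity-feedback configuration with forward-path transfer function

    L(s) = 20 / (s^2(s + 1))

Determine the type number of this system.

The denominator has 2 factors of s at the origin (free integrators), so this is a Type 2 system.

Type 2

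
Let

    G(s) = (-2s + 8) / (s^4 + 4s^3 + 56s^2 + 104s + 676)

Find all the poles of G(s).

The poles are the roots of the denominator s^4 + 4s^3 + 56s^2 + 104s + 676 = 0.
No real roots exist; factor into two real quadratics: (s^2 + 2s + 26)(s^2 + 2s + 26) = 0.
Each quadratic gives a conjugate pair via the quadratic formula.

s = -1 ± 5j, -1 ± 5j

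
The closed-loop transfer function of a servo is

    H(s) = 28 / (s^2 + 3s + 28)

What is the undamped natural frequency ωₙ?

ωₙ ≈ 5.292 rad/s

Compare the denominator to the standard form s^2 + 2ζωₙs + ωₙ².
ωₙ² = 28, so ωₙ = √28 ≈ 5.292 rad/s.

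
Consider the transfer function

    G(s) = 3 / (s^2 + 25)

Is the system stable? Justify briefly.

The denominator s^2 + 25 factors as (s^2 + 25), giving poles at s = 5j, -5j.
Since the simple pole(s) at s = ±5j lie on the jω-axis with none in the right half-plane, the system is marginally stable.

marginally stable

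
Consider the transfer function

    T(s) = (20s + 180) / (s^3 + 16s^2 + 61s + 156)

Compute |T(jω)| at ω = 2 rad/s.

Substitute s = j2: numerator = 180 + j40, denominator = 92 + j114.
|T(j2)| = |180 + j40| / |92 + j114| = 184.39 / 146.49 ≈ 1.259.

|T(j2)| ≈ 1.259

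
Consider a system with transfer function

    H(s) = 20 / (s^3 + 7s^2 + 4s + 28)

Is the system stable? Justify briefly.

marginally stable

The denominator s^3 + 7s^2 + 4s + 28 factors as (s^2 + 4)(s + 7), giving poles at s = 2j, -2j, -7.
Since the simple pole(s) at s = 2j, -2j lie on the jω-axis with none in the right half-plane, the system is marginally stable.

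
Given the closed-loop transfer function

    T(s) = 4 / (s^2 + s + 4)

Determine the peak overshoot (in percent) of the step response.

%OS ≈ 44.4%

Comparing s^2 + s + 4 to s^2 + 2ζωₙs + ωₙ²: ωₙ = 2 rad/s and ζ = 1/(2·2) = 0.25.
%OS = 100·exp(−πζ/√(1−ζ²)) = 100·exp(−π·0.25/√(1−0.25²)) ≈ 44.4%.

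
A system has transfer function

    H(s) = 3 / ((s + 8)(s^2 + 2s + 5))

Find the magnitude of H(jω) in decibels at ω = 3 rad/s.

|H(j3)|_dB ≈ -26.3 dB

Substitute s = j3: numerator = 3, denominator = -50 + j36.
|H(j3)| = |3| / |-50 + j36| = 3 / 61.612 ≈ 0.04869.
In decibels: 20·log₁₀(0.04869) ≈ -26.3 dB.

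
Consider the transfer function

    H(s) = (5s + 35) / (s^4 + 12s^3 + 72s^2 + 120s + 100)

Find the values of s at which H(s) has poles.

s = -5 + 5j, -5 - 5j, -1 + j, -1 - j

The poles are the roots of the denominator s^4 + 12s^3 + 72s^2 + 120s + 100 = 0.
No real roots exist; factor into two real quadratics: (s^2 + 10s + 50)(s^2 + 2s + 2) = 0.
Each quadratic gives a conjugate pair via the quadratic formula.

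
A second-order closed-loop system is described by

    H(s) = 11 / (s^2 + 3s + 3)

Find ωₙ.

Compare the denominator to the standard form s^2 + 2ζωₙs + ωₙ².
ωₙ² = 3, so ωₙ = √3 ≈ 1.732 rad/s.

ωₙ ≈ 1.732 rad/s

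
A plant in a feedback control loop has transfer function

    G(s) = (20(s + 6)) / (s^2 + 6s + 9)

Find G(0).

Set s = 0: G(0) = (120) / (9) = 40/3.

G(0) = 40/3 ≈ 13.33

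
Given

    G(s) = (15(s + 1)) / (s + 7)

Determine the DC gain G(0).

At s = 0 each factor (s + a) contributes a and each (s^2 + bs + c) contributes c.
G(0) = 15·(1) / ((7)) = 15/7 = 15/7.

G(0) = 15/7 ≈ 2.143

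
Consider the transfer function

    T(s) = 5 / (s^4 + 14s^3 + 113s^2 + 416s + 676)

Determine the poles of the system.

s = -3 + 2j, -3 - 2j, -4 + 6j, -4 - 6j

The poles are the roots of the denominator s^4 + 14s^3 + 113s^2 + 416s + 676 = 0.
No real roots exist; factor into two real quadratics: (s^2 + 6s + 13)(s^2 + 8s + 52) = 0.
Each quadratic gives a conjugate pair via the quadratic formula.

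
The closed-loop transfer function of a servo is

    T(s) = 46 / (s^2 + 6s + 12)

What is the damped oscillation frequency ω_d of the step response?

ω_d ≈ 1.732 rad/s

Comparing s^2 + 6s + 12 to s^2 + 2ζωₙs + ωₙ²: ωₙ = √12 ≈ 3.464 rad/s and ζ = 6/(2·√12) ≈ 0.8660.
ζωₙ = 6/2 = 3, so ω_d = ωₙ√(1−ζ²) = √(ωₙ² − (ζωₙ)²) = √(12 − 3²) = √3 ≈ 1.732 rad/s.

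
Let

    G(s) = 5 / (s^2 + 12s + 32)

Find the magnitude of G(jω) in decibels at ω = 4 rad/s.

|G(j4)|_dB ≈ -20.1 dB

Substitute s = j4: numerator = 5, denominator = 16 + j48.
|G(j4)| = |5| / |16 + j48| = 5 / 50.596 ≈ 0.09882.
In decibels: 20·log₁₀(0.09882) ≈ -20.1 dB.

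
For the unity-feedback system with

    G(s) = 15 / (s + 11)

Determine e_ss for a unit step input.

G(s) has no poles at the origin.
This is a Type 0 system. Kp = lim_{s→0} G(s) = 15/11.
e_ss = 1/(1 + Kp) = 1/(1 + 15/11) = 11/26 ≈ 0.4231.

e_ss = 0.4231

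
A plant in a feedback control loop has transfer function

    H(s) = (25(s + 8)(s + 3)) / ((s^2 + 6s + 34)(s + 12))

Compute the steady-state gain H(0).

H(0) = 25/17 ≈ 1.471

At s = 0 each factor (s + a) contributes a and each (s^2 + bs + c) contributes c.
H(0) = 25·(8) · (3) / ((34) · (12)) = 600/408 = 25/17.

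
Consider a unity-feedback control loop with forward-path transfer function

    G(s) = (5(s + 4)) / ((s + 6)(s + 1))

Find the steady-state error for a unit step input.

e_ss = 0.2308

G(s) has no poles at the origin.
This is a Type 0 system. Kp = lim_{s→0} G(s) = 20/6 = 10/3.
e_ss = 1/(1 + Kp) = 1/(1 + 10/3) = 3/13 ≈ 0.2308.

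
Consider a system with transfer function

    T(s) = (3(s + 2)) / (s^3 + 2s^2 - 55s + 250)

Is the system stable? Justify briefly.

unstable

The denominator s^3 + 2s^2 - 55s + 250 factors as (s^2 - 8s + 25)(s + 10), giving poles at s = 4 ± 3j, -10.
Since the pole(s) at s = 4 + 3j, 4 - 3j lie in the right half-plane, the system is unstable.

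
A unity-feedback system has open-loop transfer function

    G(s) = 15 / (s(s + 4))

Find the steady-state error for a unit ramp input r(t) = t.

e_ss = 0.2667

G(s) has one pole at the origin.
This is a Type 1 system. Kv = lim_{s→0} s·G(s) = 15/4.
e_ss = 1/Kv = 1/(15/4) = 4/15 ≈ 0.2667.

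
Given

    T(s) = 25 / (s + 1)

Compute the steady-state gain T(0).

At s = 0 each factor (s + a) contributes a and each (s^2 + bs + c) contributes c.
T(0) = 25·1 / ((1)) = 25/1 = 25.

T(0) = 25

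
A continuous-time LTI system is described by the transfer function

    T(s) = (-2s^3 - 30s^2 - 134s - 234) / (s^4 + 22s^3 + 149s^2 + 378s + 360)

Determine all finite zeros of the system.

s = -9, -3 ± 2j

Set the numerator to zero: -2s^3 - 30s^2 - 134s - 234 = 0, i.e. -2·(s^3 + 15s^2 + 67s + 117) = 0.
Factoring: (s + 9)(s^2 + 6s + 13) = 0.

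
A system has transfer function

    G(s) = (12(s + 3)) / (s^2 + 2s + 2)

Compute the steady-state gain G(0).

G(0) = 18

Set s = 0: G(0) = (36) / (2) = 18.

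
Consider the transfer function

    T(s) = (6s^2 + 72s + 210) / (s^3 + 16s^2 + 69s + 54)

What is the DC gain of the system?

T(0) = 35/9 ≈ 3.889

Set s = 0: T(0) = (210) / (54) = 35/9.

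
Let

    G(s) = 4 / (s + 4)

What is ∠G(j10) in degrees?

∠G(j10) ≈ -68.20°

At s = j10: numerator = 4, denominator = 4 + j10.
∠G = ∠num − ∠den = 0° − (68.199°) = -68.20°.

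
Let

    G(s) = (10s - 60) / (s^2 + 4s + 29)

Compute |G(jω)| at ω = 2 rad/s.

|G(j2)| ≈ 2.409

Substitute s = j2: numerator = -60 + j20, denominator = 25 + j8.
|G(j2)| = |-60 + j20| / |25 + j8| = 63.246 / 26.249 ≈ 2.409.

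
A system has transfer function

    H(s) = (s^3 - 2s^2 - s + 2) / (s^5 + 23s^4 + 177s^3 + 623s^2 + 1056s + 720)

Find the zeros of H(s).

Set the numerator to zero: s^3 - 2s^2 - s + 2 = 0.
Factoring: (s + 1)(s - 2)(s - 1) = 0.

s = -1, 2, 1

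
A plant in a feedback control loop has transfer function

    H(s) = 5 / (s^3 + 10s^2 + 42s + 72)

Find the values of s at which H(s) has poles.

s = -3 ± 3j, -4

The poles are the roots of the denominator s^3 + 10s^2 + 42s + 72 = 0.
Trying s = -4: the polynomial evaluates to 0, so (s + 4) is a factor.
Dividing out leaves s^2 + 6s + 18 = 0.
The quadratic formula then gives s = -3 ± 3j.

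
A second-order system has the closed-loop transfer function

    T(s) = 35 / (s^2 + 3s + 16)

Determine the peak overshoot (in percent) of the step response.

%OS ≈ 28.1%

Comparing s^2 + 3s + 16 to s^2 + 2ζωₙs + ωₙ²: ωₙ = 4 rad/s and ζ = 3/(2·4) = 0.375.
%OS = 100·exp(−πζ/√(1−ζ²)) = 100·exp(−π·0.375/√(1−0.375²)) ≈ 28.1%.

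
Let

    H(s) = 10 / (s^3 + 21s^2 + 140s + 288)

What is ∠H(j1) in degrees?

∠H(j1) ≈ -27.50°

At s = j1: numerator = 10, denominator = 267 + j139.
∠H = ∠num − ∠den = 0° − (27.501°) = -27.50°.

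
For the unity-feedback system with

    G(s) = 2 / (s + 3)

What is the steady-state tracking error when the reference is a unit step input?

G(s) has no poles at the origin.
This is a Type 0 system. Kp = lim_{s→0} G(s) = 2/3.
e_ss = 1/(1 + Kp) = 1/(1 + 2/3) = 3/5 ≈ 0.6000.

e_ss = 0.6000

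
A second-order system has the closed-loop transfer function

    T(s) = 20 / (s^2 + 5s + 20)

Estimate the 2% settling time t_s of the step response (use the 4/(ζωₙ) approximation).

Comparing s^2 + 5s + 20 to s^2 + 2ζωₙs + ωₙ²: ωₙ = √20 ≈ 4.472 rad/s and ζ = 5/(2·√20) ≈ 0.5590.
ζωₙ = 5/2 = 2.5, so t_s ≈ 4/(ζωₙ) = 4/2.5 = 1.600 s.

t_s ≈ 1.600 s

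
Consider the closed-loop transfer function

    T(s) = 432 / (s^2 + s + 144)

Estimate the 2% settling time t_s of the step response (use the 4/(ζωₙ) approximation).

Comparing s^2 + s + 144 to s^2 + 2ζωₙs + ωₙ²: ωₙ = 12 rad/s and ζ = 1/(2·12) ≈ 0.04167.
ζωₙ = 1/2 = 0.5, so t_s ≈ 4/(ζωₙ) = 4/0.5 = 8 s.

t_s ≈ 8 s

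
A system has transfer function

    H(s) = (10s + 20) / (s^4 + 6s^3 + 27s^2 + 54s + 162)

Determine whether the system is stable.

marginally stable

The denominator s^4 + 6s^3 + 27s^2 + 54s + 162 factors as (s^2 + 9)(s^2 + 6s + 18), giving poles at s = 3j, -3j, -3 + 3j, -3 - 3j.
Since the simple pole(s) at s = ±3j lie on the jω-axis with none in the right half-plane, the system is marginally stable.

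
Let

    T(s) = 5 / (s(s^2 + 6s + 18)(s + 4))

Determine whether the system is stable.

The poles can be read from the denominator factors: s = 0, -3 ± 3j, -4.
Since the simple pole(s) at s = 0 lie on the jω-axis with none in the right half-plane, the system is marginally stable.

marginally stable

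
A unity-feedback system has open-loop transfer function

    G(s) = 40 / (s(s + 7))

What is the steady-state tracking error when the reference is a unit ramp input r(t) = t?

G(s) has one pole at the origin.
This is a Type 1 system. Kv = lim_{s→0} s·G(s) = 40/7.
e_ss = 1/Kv = 1/(40/7) = 7/40 ≈ 0.1750.

e_ss = 0.1750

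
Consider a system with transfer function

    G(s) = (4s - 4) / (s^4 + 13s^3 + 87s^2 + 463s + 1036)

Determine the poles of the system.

The poles are the roots of the denominator s^4 + 13s^3 + 87s^2 + 463s + 1036 = 0.
Trying s = -7: the polynomial evaluates to 0, so (s + 7) is a factor.
Dividing out leaves s^3 + 6s^2 + 45s + 148 = 0.
This factors further as (s^2 + 2s + 37)(s + 4) = 0.

s = -1 + 6j, -1 - 6j, -7, -4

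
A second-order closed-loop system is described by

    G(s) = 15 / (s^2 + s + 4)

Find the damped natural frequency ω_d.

Comparing s^2 + s + 4 to s^2 + 2ζωₙs + ωₙ²: ωₙ = 2 rad/s and ζ = 1/(2·2) = 0.25.
ζωₙ = 1/2 = 0.5, so ω_d = ωₙ√(1−ζ²) = √(ωₙ² − (ζωₙ)²) = √(4 − 0.5²) = √3.75 ≈ 1.936 rad/s.

ω_d ≈ 1.936 rad/s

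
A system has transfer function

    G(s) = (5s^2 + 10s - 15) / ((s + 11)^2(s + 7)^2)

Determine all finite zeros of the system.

s = -3, 1

Set the numerator to zero: 5s^2 + 10s - 15 = 0, i.e. 5·(s^2 + 2s - 3) = 0.
Factoring: (s + 3)(s - 1) = 0.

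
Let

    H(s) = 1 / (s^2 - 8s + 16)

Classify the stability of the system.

unstable

The denominator s^2 - 8s + 16 factors as (s - 4)^2, giving poles at s = 4, 4.
Since the pole(s) at s = 4, 4 lie in the right half-plane, the system is unstable.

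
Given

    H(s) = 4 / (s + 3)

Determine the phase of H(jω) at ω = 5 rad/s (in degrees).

∠H(j5) ≈ -59.04°

At s = j5: numerator = 4, denominator = 3 + j5.
∠H = ∠num − ∠den = 0° − (59.036°) = -59.04°.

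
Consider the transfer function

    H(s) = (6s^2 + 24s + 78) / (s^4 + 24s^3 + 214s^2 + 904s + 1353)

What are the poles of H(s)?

The poles are the roots of the denominator s^4 + 24s^3 + 214s^2 + 904s + 1353 = 0.
Trying s = -11: the polynomial evaluates to 0, so (s + 11) is a factor.
Dividing out leaves s^3 + 13s^2 + 71s + 123 = 0.
This factors further as (s^2 + 10s + 41)(s + 3) = 0.

s = -11, -5 + 4j, -5 - 4j, -3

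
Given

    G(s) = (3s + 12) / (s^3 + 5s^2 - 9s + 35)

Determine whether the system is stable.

unstable

The denominator s^3 + 5s^2 - 9s + 35 factors as (s + 7)(s^2 - 2s + 5), giving poles at s = -7, 1 ± 2j.
Since the pole(s) at s = 1 + 2j, 1 - 2j lie in the right half-plane, the system is unstable.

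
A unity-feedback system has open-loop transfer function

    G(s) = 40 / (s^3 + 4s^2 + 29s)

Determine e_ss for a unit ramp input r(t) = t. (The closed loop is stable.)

G(s) has one pole at the origin.
This is a Type 1 system. Kv = lim_{s→0} s·G(s) = 40/29.
e_ss = 1/Kv = 1/(40/29) = 29/40 ≈ 0.7250.

e_ss = 0.7250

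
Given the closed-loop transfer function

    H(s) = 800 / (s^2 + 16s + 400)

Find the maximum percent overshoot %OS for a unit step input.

Comparing s^2 + 16s + 400 to s^2 + 2ζωₙs + ωₙ²: ωₙ = 20 rad/s and ζ = 16/(2·20) = 0.4.
%OS = 100·exp(−πζ/√(1−ζ²)) = 100·exp(−π·0.4/√(1−0.4²)) ≈ 25.4%.

%OS ≈ 25.4%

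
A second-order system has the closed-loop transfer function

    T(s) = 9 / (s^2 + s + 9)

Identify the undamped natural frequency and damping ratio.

ωₙ = 3 rad/s, ζ ≈ 0.1667

Compare the denominator to the standard form s^2 + 2ζωₙs + ωₙ².
ωₙ² = 9, so ωₙ = 3 rad/s.
2ζωₙ = 1, so ζ = 1/(2·3) ≈ 0.1667.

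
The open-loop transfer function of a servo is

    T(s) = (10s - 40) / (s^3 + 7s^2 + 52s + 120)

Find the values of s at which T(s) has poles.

s = -3, -2 ± 6j

The poles are the roots of the denominator s^3 + 7s^2 + 52s + 120 = 0.
Trying s = -3: the polynomial evaluates to 0, so (s + 3) is a factor.
Dividing out leaves s^2 + 4s + 40 = 0.
The quadratic formula then gives s = -2 ± 6j.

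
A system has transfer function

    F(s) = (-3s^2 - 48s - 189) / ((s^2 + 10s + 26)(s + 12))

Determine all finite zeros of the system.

s = -9, -7

Set the numerator to zero: -3s^2 - 48s - 189 = 0, i.e. -3·(s^2 + 16s + 63) = 0.
Factoring: (s + 9)(s + 7) = 0.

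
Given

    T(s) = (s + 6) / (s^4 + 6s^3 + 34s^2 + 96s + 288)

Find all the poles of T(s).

The poles are the roots of the denominator s^4 + 6s^3 + 34s^2 + 96s + 288 = 0.
No real roots exist; factor into two real quadratics: (s^2 + 16)(s^2 + 6s + 18) = 0.
Each quadratic gives a conjugate pair via the quadratic formula.

s = ±4j, -3 ± 3j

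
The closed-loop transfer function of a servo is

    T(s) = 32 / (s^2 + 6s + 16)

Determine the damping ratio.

Compare the denominator to the standard form s^2 + 2ζωₙs + ωₙ².
ωₙ² = 16, so ωₙ = 4 rad/s.
2ζωₙ = 6, so ζ = 6/(2·4) = 0.75.
With ζ = 0.75 the response is underdamped.

ζ = 0.75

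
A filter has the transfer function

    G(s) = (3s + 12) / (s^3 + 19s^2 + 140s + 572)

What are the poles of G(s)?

s = -11, -4 ± 6j

The poles are the roots of the denominator s^3 + 19s^2 + 140s + 572 = 0.
Trying s = -11: the polynomial evaluates to 0, so (s + 11) is a factor.
Dividing out leaves s^2 + 8s + 52 = 0.
The quadratic formula then gives s = -4 ± 6j.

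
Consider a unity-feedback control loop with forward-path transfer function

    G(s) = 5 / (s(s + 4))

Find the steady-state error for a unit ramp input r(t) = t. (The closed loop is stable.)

G(s) has one pole at the origin.
This is a Type 1 system. Kv = lim_{s→0} s·G(s) = 5/4.
e_ss = 1/Kv = 1/(5/4) = 4/5 ≈ 0.8000.

e_ss = 0.8000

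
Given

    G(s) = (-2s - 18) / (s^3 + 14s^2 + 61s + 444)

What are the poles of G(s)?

The poles are the roots of the denominator s^3 + 14s^2 + 61s + 444 = 0.
Trying s = -12: the polynomial evaluates to 0, so (s + 12) is a factor.
Dividing out leaves s^2 + 2s + 37 = 0.
The quadratic formula then gives s = -1 ± 6j.

s = -1 ± 6j, -12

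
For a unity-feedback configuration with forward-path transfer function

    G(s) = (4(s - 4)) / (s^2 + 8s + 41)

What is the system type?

Type 0

The denominator has no factor of s at the origin — no free integrator — so this is a Type 0 system.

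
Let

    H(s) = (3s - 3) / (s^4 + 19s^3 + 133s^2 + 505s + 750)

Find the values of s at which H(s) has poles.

s = -3 ± 4j, -3, -10

The poles are the roots of the denominator s^4 + 19s^3 + 133s^2 + 505s + 750 = 0.
Trying s = -3: the polynomial evaluates to 0, so (s + 3) is a factor.
Dividing out leaves s^3 + 16s^2 + 85s + 250 = 0.
This factors further as (s^2 + 6s + 25)(s + 10) = 0.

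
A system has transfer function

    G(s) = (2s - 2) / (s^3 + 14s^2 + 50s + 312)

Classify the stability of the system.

stable

The denominator s^3 + 14s^2 + 50s + 312 factors as (s^2 + 2s + 26)(s + 12), giving poles at s = -1 ± 5j, -12.
Since all poles lie strictly in the left half-plane, the system is stable.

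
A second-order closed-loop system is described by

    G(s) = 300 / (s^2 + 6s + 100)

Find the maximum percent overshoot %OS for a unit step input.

%OS ≈ 37.2%

Comparing s^2 + 6s + 100 to s^2 + 2ζωₙs + ωₙ²: ωₙ = 10 rad/s and ζ = 6/(2·10) = 0.3.
%OS = 100·exp(−πζ/√(1−ζ²)) = 100·exp(−π·0.3/√(1−0.3²)) ≈ 37.2%.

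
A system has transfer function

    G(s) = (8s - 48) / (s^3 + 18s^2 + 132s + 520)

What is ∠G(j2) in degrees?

At s = j2: numerator = -48 + j16, denominator = 448 + j256.
∠G = ∠num − ∠den = 161.57° − (29.745°) = 131.8°.

∠G(j2) ≈ 131.8°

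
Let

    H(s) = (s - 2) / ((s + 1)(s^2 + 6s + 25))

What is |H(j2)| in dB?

Substitute s = j2: numerator = -2 + j2, denominator = -3 + j54.
|H(j2)| = |-2 + j2| / |-3 + j54| = 2.8284 / 54.083 ≈ 0.05230.
In decibels: 20·log₁₀(0.05230) ≈ -25.6 dB.

|H(j2)|_dB ≈ -25.6 dB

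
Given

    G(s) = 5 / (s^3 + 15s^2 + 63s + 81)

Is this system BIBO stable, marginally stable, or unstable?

stable

The denominator s^3 + 15s^2 + 63s + 81 factors as (s + 9)(s + 3)^2, giving poles at s = -9, -3, -3.
Since all poles lie strictly in the left half-plane, the system is stable.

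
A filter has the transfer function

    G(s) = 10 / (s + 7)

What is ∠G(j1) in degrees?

∠G(j1) ≈ -8.130°

At s = j1: numerator = 10, denominator = 7 + j1.
∠G = ∠num − ∠den = 0° − (8.1301°) = -8.130°.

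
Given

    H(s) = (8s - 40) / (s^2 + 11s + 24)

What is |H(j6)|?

|H(j6)| ≈ 0.9314

Substitute s = j6: numerator = -40 + j48, denominator = -12 + j66.
|H(j6)| = |-40 + j48| / |-12 + j66| = 62.482 / 67.082 ≈ 0.9314.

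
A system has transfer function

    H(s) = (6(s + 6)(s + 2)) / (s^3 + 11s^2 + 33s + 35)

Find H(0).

H(0) = 72/35 ≈ 2.057

Set s = 0: H(0) = (72) / (35) = 72/35.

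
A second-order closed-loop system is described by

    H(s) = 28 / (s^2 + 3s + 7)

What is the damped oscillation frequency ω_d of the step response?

ω_d ≈ 2.179 rad/s

Comparing s^2 + 3s + 7 to s^2 + 2ζωₙs + ωₙ²: ωₙ = √7 ≈ 2.646 rad/s and ζ = 3/(2·√7) ≈ 0.5669.
ζωₙ = 3/2 = 1.5, so ω_d = ωₙ√(1−ζ²) = √(ωₙ² − (ζωₙ)²) = √(7 − 1.5²) = √4.75 ≈ 2.179 rad/s.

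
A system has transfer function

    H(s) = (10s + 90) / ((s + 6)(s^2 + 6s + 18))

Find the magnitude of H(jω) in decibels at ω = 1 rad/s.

|H(j1)|_dB ≈ -1.66 dB

Substitute s = j1: numerator = 90 + j10, denominator = 96 + j53.
|H(j1)| = |90 + j10| / |96 + j53| = 90.554 / 109.66 ≈ 0.8258.
In decibels: 20·log₁₀(0.8258) ≈ -1.66 dB.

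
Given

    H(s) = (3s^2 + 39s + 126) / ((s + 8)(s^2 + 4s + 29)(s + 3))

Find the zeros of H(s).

s = -6, -7

Set the numerator to zero: 3s^2 + 39s + 126 = 0, i.e. 3·(s^2 + 13s + 42) = 0.
Factoring: (s + 6)(s + 7) = 0.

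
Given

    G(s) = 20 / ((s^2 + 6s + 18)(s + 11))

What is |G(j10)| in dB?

|G(j10)|_dB ≈ -37.6 dB

Substitute s = j10: numerator = 20, denominator = -1502 - j160.
|G(j10)| = |20| / |-1502 - j160| = 20 / 1510.5 ≈ 0.01324.
In decibels: 20·log₁₀(0.01324) ≈ -37.6 dB.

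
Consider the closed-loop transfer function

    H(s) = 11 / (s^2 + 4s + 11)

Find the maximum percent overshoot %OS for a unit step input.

Comparing s^2 + 4s + 11 to s^2 + 2ζωₙs + ωₙ²: ωₙ = √11 ≈ 3.317 rad/s and ζ = 4/(2·√11) ≈ 0.6030.
%OS = 100·exp(−πζ/√(1−ζ²)) = 100·exp(−π·0.6030/√(1−0.6030²)) ≈ 9.30%.

%OS ≈ 9.30%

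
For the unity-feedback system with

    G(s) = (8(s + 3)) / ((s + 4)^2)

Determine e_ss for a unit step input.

e_ss = 0.4000

G(s) has no poles at the origin.
This is a Type 0 system. Kp = lim_{s→0} G(s) = 24/16 = 3/2.
e_ss = 1/(1 + Kp) = 1/(1 + 3/2) = 2/5 ≈ 0.4000.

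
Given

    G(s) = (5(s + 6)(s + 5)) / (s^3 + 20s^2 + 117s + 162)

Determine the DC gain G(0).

G(0) = 25/27 ≈ 0.9259

Set s = 0: G(0) = (150) / (162) = 25/27.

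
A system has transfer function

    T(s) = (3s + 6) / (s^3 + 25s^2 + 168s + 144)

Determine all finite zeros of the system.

Set the numerator to zero: 3s + 6 = 0, i.e. 3·(s + 2) = 0.
So s = -2.

s = -2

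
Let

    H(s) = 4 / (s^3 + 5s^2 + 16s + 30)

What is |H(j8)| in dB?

|H(j8)|_dB ≈ -41.6 dB

Substitute s = j8: numerator = 4, denominator = -290 - j384.
|H(j8)| = |4| / |-290 - j384| = 4 / 481.20 ≈ 0.008313.
In decibels: 20·log₁₀(0.008313) ≈ -41.6 dB.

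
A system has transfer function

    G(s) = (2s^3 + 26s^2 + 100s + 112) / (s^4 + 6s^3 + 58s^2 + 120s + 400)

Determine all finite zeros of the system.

Set the numerator to zero: 2s^3 + 26s^2 + 100s + 112 = 0, i.e. 2·(s^3 + 13s^2 + 50s + 56) = 0.
Factoring: (s + 4)(s + 7)(s + 2) = 0.

s = -4, -7, -2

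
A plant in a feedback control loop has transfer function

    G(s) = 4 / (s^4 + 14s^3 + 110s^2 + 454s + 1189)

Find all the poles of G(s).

The poles are the roots of the denominator s^4 + 14s^3 + 110s^2 + 454s + 1189 = 0.
No real roots exist; factor into two real quadratics: (s^2 + 4s + 29)(s^2 + 10s + 41) = 0.
Each quadratic gives a conjugate pair via the quadratic formula.

s = -2 ± 5j, -5 ± 4j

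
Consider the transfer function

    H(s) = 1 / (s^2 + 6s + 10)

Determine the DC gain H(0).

Set s = 0: H(0) = (1) / (10) = 1/10.

H(0) = 1/10 ≈ 0.1000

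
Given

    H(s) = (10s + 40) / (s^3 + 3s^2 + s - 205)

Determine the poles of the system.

s = -4 + 5j, -4 - 5j, 5

The poles are the roots of the denominator s^3 + 3s^2 + s - 205 = 0.
Trying s = 5: the polynomial evaluates to 0, so (s - 5) is a factor.
Dividing out leaves s^2 + 8s + 41 = 0.
The quadratic formula then gives s = -4 ± 5j.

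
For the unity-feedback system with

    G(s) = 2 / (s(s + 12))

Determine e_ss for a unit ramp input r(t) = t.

e_ss = 6

G(s) has one pole at the origin.
This is a Type 1 system. Kv = lim_{s→0} s·G(s) = 2/12 = 1/6.
e_ss = 1/Kv = 1/(1/6) = 6.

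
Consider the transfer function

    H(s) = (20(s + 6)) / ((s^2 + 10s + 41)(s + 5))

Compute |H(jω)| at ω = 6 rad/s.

Substitute s = j6: numerator = 120 + j120, denominator = -335 + j330.
|H(j6)| = |120 + j120| / |-335 + j330| = 169.71 / 470.24 ≈ 0.3609.

|H(j6)| ≈ 0.3609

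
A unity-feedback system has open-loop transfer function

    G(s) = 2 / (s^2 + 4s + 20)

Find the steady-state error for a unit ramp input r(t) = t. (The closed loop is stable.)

G(s) has no poles at the origin.
This is a Type 0 system; Kv = lim_{s→0} s·G(s) = 0, so the steady-state error for a ramp input is infinite.

e_ss = ∞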